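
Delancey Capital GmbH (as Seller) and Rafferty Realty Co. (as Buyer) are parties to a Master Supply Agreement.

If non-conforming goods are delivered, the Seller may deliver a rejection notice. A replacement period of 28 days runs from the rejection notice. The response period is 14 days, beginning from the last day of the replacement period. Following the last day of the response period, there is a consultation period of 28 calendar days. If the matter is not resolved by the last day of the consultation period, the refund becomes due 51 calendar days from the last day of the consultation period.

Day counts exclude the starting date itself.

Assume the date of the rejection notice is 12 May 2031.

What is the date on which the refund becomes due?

10 September 2031

The last day of the replacement period: 28 calendar days after 12 May 2031 is 9 June 2031.
The last day of the response period: 14 calendar days after 9 June 2031 is 23 June 2031.
Adding 28 calendar days to 23 June 2031 gives 21 July 2031, which is the last day of the consultation period.
Adding 51 calendar days to 21 July 2031 gives 10 September 2031, which is the date on which the refund becomes due.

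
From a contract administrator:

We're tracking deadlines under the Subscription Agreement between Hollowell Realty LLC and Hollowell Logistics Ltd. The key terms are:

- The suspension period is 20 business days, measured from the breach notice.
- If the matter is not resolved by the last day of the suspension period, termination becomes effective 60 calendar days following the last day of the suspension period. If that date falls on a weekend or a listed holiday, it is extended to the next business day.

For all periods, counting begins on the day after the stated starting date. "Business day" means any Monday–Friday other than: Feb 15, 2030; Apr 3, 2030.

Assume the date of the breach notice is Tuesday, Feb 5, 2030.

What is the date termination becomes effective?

The last day of the suspension period: counting 20 business days from Tuesday, Feb 5, 2030 (Feb 6, Feb 7, Feb 8, Feb 11, …, Mar 4, Mar 5, Mar 6, skipping weekends and the listed holiday on Feb 15) reaches Wednesday, Mar 6, 2030.
The date termination becomes effective: Mar 6, 2030 + 60 days = May 5, 2030. That falls on a Sunday, so it rolls to the next business day, Monday, May 6, 2030.

May 6, 2030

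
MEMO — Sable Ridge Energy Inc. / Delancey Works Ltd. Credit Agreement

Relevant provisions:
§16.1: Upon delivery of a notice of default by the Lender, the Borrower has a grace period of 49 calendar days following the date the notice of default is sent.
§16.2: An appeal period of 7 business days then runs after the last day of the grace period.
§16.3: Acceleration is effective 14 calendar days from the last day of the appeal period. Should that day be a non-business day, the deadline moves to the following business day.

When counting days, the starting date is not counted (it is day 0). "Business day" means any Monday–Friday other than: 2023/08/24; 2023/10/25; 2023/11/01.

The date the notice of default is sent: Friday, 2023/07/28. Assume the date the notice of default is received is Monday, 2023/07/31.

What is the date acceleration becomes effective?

2023/10/10

Adding 49 calendar days to 2023/07/28 gives 2023/09/15, which is the last day of the grace period.
The last day of the appeal period: 7 business days after Friday, 2023/09/15, skipping weekends — Sep 18, Sep 19, Sep 20, Sep 21, Sep 22, Sep 25, Sep 26 — lands on Tuesday, 2023/09/26.
The date acceleration becomes effective: 14 calendar days after 2023/09/26 is 2023/10/10. 2023/10/10 is a Tuesday and is not a listed holiday, so no roll-forward applies.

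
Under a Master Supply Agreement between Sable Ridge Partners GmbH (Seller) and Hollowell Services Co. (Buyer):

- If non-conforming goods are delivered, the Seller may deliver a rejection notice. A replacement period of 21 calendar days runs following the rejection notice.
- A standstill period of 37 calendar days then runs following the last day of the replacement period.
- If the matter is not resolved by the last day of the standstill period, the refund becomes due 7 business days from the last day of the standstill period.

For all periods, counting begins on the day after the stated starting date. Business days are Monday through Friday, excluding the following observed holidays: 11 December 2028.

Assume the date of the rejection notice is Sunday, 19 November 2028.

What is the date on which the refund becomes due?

25 January 2029

The last day of the replacement period: 19 November 2028 + 21 days = 10 December 2028.
The last day of the standstill period: 37 calendar days after 10 December 2028 is 16 January 2029.
From Tuesday, 16 January 2029, 7 business days (Jan 17, Jan 18, Jan 19, Jan 22, Jan 23, Jan 24, Jan 25, skipping weekends) brings us to Thursday, 25 January 2029, which is the date on which the refund becomes due.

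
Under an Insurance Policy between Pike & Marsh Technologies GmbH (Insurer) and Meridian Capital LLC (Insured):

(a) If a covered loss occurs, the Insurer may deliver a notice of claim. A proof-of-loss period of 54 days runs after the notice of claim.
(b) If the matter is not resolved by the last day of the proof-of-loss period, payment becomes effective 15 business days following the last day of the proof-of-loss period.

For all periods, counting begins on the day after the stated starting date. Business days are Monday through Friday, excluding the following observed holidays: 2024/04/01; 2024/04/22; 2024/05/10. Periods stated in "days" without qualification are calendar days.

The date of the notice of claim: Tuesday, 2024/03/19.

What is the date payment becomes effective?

2024/05/31

The last day of the proof-of-loss period: 2024/03/19 + 54 days = 2024/05/12.
The date payment becomes effective: counting 15 business days from Sunday, 2024/05/12 (May 13, May 14, May 15, May 16, …, May 29, May 30, May 31, skipping weekends) reaches Friday, 2024/05/31.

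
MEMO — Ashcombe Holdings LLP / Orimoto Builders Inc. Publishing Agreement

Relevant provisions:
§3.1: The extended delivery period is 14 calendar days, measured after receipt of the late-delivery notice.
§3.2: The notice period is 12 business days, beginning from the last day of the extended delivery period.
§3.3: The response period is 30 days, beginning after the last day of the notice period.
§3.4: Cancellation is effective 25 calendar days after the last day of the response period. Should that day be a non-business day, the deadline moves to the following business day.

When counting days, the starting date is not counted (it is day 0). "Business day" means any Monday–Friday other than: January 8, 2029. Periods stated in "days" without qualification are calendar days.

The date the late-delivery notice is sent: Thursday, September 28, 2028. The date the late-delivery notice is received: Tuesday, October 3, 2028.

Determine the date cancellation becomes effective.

The last day of the extended delivery period: October 3, 2028 + 14 days = October 17, 2028.
The last day of the notice period: 12 business days after Tuesday, October 17, 2028, skipping weekends — Oct 18, Oct 19, Oct 20, Oct 23, …, Oct 31, Nov 1, Nov 2 — lands on Thursday, November 2, 2028.
The last day of the response period: November 2, 2028 + 30 days = December 2, 2028.
Adding 25 calendar days to December 2, 2028 gives December 27, 2028, which is the date cancellation becomes effective. December 27, 2028 is a Wednesday and is not a listed holiday, so no roll-forward applies.

December 27, 2028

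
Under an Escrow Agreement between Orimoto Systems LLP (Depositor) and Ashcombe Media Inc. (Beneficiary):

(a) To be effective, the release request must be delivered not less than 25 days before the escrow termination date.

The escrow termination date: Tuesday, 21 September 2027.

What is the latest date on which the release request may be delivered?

27 August 2027

21 September 2027 minus 25 days is 27 August 2027.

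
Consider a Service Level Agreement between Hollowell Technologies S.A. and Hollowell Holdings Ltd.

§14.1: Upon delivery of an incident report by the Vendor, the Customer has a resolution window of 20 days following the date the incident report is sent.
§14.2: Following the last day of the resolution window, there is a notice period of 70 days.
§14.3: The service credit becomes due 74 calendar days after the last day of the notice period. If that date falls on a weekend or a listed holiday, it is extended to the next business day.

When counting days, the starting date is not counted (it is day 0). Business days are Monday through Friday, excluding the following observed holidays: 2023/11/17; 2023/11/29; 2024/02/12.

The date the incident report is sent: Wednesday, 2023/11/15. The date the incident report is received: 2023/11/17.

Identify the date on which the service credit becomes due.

Adding 20 calendar days to 2023/11/15 gives 2023/12/05, which is the last day of the resolution window.
The last day of the notice period: 2023/12/05 + 70 days = 2024/02/13.
The date on which the service credit becomes due: 2024/02/13 + 74 days = 2024/04/27. That falls on a Saturday, so it rolls to the next business day, Monday, 2024/04/29.

2024/04/29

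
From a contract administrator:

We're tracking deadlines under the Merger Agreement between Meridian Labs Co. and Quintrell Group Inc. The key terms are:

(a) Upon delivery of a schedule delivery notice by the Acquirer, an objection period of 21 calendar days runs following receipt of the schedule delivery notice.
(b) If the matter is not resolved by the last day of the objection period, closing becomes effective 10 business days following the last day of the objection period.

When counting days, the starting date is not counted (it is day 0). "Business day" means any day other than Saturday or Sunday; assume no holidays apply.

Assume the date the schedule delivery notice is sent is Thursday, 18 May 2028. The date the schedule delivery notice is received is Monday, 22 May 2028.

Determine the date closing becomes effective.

26 June 2028

The last day of the objection period: 22 May 2028 + 21 days = 12 June 2028.
The date closing becomes effective: 10 business days after Monday, 12 June 2028, skipping weekends — Jun 13, Jun 14, Jun 15, Jun 16, Jun 19, Jun 20, Jun 21, Jun 22, Jun 23, Jun 26 — lands on Monday, 26 June 2028.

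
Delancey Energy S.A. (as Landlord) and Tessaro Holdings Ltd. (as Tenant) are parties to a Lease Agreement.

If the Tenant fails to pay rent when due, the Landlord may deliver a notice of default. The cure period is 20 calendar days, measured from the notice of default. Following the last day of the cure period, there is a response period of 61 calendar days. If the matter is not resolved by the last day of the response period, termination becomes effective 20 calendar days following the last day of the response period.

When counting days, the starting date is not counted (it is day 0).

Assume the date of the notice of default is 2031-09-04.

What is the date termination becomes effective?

The last day of the cure period: 20 calendar days after 2031-09-04 is 2031-09-24.
The last day of the response period: 2031-09-24 + 61 days = 2031-11-24.
The date termination becomes effective: 2031-11-24 + 20 days = 2031-12-14.

2031-12-14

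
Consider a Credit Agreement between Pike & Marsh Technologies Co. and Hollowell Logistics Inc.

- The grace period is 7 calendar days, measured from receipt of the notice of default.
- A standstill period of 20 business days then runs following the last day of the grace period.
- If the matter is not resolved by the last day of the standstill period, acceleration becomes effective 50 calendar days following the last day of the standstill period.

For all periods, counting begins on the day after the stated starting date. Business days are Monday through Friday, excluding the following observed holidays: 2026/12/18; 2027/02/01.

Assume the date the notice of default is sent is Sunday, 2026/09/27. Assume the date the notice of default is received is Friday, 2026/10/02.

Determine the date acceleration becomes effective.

Adding 7 calendar days to 2026/10/02 gives 2026/10/09, which is the last day of the grace period.
From Friday, 2026/10/09, 20 business days (Oct 12, Oct 13, Oct 14, Oct 15, …, Nov 4, Nov 5, Nov 6, skipping weekends) brings us to Friday, 2026/11/06, which is the last day of the standstill period.
The date acceleration becomes effective: 50 calendar days after 2026/11/06 is 2026/12/26.

2026/12/26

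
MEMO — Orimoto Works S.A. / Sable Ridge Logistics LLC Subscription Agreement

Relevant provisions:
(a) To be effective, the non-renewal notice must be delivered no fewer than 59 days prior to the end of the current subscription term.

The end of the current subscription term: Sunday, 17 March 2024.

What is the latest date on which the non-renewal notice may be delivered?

18 January 2024

Counting back 59 calendar days from 17 March 2024 gives 18 January 2024.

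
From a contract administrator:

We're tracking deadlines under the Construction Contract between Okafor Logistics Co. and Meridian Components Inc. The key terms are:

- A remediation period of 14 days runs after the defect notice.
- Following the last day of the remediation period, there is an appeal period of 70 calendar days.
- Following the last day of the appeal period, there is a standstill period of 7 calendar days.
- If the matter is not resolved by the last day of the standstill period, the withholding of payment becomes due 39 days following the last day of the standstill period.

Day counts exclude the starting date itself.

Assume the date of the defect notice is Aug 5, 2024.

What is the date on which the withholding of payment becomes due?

Adding 14 calendar days to Aug 5, 2024 gives Aug 19, 2024, which is the last day of the remediation period.
Adding 70 calendar days to Aug 19, 2024 gives Oct 28, 2024, which is the last day of the appeal period.
The last day of the standstill period: Oct 28, 2024 + 7 days = Nov 4, 2024.
Adding 39 calendar days to Nov 4, 2024 gives Dec 13, 2024, which is the date on which the withholding of payment becomes due.

Dec 13, 2024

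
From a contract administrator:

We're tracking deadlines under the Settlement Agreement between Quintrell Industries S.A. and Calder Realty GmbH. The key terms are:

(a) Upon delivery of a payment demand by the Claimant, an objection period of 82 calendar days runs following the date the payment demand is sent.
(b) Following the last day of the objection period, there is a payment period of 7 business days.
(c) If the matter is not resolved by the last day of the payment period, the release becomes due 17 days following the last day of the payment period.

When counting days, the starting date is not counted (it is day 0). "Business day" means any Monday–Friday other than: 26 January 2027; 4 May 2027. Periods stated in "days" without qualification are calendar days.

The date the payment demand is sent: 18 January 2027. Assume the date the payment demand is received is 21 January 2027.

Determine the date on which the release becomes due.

The last day of the objection period: 82 calendar days after 18 January 2027 is 10 April 2027.
From Saturday, 10 April 2027, 7 business days (Apr 12, Apr 13, Apr 14, Apr 15, Apr 16, Apr 19, Apr 20, skipping weekends) brings us to Tuesday, 20 April 2027, which is the last day of the payment period.
The date on which the release becomes due: 17 calendar days after 20 April 2027 is 7 May 2027.

7 May 2027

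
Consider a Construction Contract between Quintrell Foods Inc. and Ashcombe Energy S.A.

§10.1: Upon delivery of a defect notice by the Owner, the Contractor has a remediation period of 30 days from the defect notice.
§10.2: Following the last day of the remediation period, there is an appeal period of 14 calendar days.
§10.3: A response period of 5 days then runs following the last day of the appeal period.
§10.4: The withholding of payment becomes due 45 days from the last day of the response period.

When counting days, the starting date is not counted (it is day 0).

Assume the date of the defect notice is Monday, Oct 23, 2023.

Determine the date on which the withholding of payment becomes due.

Jan 25, 2024

The last day of the remediation period: Oct 23, 2023 + 30 days = Nov 22, 2023.
The last day of the appeal period: Nov 22, 2023 + 14 days = Dec 6, 2023.
The last day of the response period: Dec 6, 2023 + 5 days = Dec 11, 2023.
The date on which the withholding of payment becomes due: Dec 11, 2023 + 45 days = Jan 25, 2024.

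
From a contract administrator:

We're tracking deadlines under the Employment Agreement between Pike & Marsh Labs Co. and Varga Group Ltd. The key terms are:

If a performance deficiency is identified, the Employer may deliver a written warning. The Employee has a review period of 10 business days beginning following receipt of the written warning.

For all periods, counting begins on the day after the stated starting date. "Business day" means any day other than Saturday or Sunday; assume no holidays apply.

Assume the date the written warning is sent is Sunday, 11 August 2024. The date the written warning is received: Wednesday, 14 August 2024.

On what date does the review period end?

28 August 2024

From Wednesday, 14 August 2024, 10 business days (Aug 15, Aug 16, Aug 19, Aug 20, Aug 21, Aug 22, Aug 23, Aug 26, Aug 27, Aug 28, skipping weekends) brings us to Wednesday, 28 August 2024, which is the last day of the review period.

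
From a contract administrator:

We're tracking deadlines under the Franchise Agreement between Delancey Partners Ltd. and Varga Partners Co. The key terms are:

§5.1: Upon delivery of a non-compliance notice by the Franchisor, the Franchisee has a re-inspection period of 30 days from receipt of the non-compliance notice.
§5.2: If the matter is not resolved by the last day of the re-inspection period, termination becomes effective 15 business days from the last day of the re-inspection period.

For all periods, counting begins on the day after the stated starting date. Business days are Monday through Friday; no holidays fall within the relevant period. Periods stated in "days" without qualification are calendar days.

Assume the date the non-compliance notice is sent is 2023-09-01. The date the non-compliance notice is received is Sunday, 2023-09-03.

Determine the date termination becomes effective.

Adding 30 calendar days to 2023-09-03 gives 2023-10-03, which is the last day of the re-inspection period.
The date termination becomes effective: counting 15 business days from Tuesday, 2023-10-03 (Oct 4, Oct 5, Oct 6, Oct 9, …, Oct 20, Oct 23, Oct 24, skipping weekends) reaches Tuesday, 2023-10-24.

2023-10-24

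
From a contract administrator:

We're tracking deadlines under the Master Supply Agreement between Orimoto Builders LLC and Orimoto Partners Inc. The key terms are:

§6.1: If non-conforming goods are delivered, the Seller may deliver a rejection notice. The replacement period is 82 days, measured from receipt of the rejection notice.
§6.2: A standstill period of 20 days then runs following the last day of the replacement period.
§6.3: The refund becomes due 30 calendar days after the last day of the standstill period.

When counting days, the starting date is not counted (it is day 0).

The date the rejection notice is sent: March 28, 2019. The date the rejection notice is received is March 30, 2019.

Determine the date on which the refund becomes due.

August 9, 2019

The last day of the replacement period: March 30, 2019 + 82 days = June 20, 2019.
The last day of the standstill period: 20 calendar days after June 20, 2019 is July 10, 2019.
Adding 30 calendar days to July 10, 2019 gives August 9, 2019, which is the date on which the refund becomes due.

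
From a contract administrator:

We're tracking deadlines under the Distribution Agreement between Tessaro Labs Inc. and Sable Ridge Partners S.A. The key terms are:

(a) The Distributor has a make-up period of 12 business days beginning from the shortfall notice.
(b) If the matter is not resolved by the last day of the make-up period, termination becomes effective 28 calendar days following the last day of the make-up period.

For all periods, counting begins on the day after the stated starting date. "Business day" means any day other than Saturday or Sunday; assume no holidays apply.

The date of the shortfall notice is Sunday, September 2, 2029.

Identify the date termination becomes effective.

October 16, 2029

From Sunday, September 2, 2029, 12 business days (Sep 3, Sep 4, Sep 5, Sep 6, …, Sep 14, Sep 17, Sep 18, skipping weekends) brings us to Tuesday, September 18, 2029, which is the last day of the make-up period.
Adding 28 calendar days to September 18, 2029 gives October 16, 2029, which is the date termination becomes effective.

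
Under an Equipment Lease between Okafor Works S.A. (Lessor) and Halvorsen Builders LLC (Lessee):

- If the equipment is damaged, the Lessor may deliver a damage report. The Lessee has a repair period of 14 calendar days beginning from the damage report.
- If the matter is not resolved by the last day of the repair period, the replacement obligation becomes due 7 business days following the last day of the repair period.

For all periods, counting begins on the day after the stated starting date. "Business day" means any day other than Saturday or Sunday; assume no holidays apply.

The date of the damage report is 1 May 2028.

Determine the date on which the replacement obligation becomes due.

Adding 14 calendar days to 1 May 2028 gives 15 May 2028, which is the last day of the repair period.
The date on which the replacement obligation becomes due: counting 7 business days from Monday, 15 May 2028 (May 16, May 17, May 18, May 19, May 22, May 23, May 24, skipping weekends) reaches Wednesday, 24 May 2028.

24 May 2028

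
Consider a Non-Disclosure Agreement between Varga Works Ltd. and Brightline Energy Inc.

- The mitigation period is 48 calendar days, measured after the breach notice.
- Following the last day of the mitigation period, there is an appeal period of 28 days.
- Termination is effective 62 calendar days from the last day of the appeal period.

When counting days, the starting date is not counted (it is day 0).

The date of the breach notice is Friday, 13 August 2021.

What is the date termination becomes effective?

The last day of the mitigation period: 48 calendar days after 13 August 2021 is 30 September 2021.
The last day of the appeal period: 30 September 2021 + 28 days = 28 October 2021.
The date termination becomes effective: 62 calendar days after 28 October 2021 is 29 December 2021.

29 December 2021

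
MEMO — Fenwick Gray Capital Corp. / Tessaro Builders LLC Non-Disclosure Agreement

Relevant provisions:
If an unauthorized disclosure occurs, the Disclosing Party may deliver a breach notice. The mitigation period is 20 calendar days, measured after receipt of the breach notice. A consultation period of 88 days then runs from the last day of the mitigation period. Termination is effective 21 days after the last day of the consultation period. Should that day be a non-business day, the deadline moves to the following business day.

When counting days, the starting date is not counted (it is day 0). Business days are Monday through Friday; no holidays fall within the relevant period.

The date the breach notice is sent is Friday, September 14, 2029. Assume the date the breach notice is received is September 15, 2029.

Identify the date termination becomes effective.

January 22, 2030

The last day of the mitigation period: 20 calendar days after September 15, 2029 is October 5, 2029.
The last day of the consultation period: 88 calendar days after October 5, 2029 is January 1, 2030.
The date termination becomes effective: January 1, 2030 + 21 days = January 22, 2030. January 22, 2030 is a Tuesday, so no roll-forward applies.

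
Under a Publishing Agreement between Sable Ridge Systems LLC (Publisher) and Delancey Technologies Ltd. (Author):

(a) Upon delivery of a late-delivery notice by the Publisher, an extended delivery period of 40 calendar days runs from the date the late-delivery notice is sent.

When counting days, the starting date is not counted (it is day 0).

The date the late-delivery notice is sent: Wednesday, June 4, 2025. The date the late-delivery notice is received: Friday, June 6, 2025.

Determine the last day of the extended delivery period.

July 14, 2025

The last day of the extended delivery period: 40 calendar days after June 4, 2025 is July 14, 2025.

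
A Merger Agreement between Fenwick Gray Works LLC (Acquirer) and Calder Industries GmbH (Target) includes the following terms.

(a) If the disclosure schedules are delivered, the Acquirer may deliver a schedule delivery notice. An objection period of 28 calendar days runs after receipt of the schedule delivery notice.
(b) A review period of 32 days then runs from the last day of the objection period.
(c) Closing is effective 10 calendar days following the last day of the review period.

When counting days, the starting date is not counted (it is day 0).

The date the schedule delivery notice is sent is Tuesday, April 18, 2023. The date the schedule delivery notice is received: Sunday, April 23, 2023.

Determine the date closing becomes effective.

The last day of the objection period: 28 calendar days after April 23, 2023 is May 21, 2023.
The last day of the review period: 32 calendar days after May 21, 2023 is June 22, 2023.
The date closing becomes effective: June 22, 2023 + 10 days = July 2, 2023.

July 2, 2023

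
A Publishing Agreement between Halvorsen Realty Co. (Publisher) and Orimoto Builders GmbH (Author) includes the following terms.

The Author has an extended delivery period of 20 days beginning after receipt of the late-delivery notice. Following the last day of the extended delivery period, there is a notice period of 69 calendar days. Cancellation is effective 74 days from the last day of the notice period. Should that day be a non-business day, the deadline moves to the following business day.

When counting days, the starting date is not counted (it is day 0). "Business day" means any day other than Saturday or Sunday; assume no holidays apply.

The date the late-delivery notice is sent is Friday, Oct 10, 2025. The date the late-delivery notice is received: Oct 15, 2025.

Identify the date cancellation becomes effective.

Mar 27, 2026

Adding 20 calendar days to Oct 15, 2025 gives Nov 4, 2025, which is the last day of the extended delivery period.
The last day of the notice period: 69 calendar days after Nov 4, 2025 is Jan 12, 2026.
The date cancellation becomes effective: Jan 12, 2026 + 74 days = Mar 27, 2026. Mar 27, 2026 is a Friday, so no roll-forward applies.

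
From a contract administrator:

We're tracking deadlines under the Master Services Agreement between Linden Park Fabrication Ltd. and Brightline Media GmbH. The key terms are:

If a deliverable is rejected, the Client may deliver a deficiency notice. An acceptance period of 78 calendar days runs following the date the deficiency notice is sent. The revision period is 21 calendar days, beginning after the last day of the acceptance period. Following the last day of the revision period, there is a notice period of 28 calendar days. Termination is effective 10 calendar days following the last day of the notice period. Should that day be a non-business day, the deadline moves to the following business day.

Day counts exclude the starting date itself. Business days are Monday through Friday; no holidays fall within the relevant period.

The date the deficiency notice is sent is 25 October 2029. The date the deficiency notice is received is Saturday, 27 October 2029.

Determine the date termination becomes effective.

Adding 78 calendar days to 25 October 2029 gives 11 January 2030, which is the last day of the acceptance period.
The last day of the revision period: 21 calendar days after 11 January 2030 is 1 February 2030.
Adding 28 calendar days to 1 February 2030 gives 1 March 2030, which is the last day of the notice period.
The date termination becomes effective: 10 calendar days after 1 March 2030 is 11 March 2030. 11 March 2030 is a Monday, so no roll-forward applies.

11 March 2030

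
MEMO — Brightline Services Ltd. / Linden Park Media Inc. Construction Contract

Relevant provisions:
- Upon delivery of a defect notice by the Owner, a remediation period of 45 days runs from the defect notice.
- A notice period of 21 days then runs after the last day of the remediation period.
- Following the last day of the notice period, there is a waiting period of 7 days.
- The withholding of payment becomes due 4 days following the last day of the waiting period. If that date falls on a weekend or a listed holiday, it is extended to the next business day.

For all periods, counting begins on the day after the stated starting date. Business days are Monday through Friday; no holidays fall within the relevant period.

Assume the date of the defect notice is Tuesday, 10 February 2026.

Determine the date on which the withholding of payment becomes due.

The last day of the remediation period: 10 February 2026 + 45 days = 27 March 2026.
Adding 21 calendar days to 27 March 2026 gives 17 April 2026, which is the last day of the notice period.
The last day of the waiting period: 7 calendar days after 17 April 2026 is 24 April 2026.
The date on which the withholding of payment becomes due: 4 calendar days after 24 April 2026 is 28 April 2026. 28 April 2026 is a Tuesday, so no roll-forward applies.

28 April 2026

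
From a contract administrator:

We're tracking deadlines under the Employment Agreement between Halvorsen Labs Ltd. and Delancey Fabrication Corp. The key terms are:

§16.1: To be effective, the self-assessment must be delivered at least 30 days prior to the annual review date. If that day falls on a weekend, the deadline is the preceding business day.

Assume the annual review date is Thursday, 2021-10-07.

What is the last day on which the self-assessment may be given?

Counting back 30 calendar days from 2021-10-07 gives 2021-09-07. That is a Tuesday, so no adjustment is needed.

2021-09-07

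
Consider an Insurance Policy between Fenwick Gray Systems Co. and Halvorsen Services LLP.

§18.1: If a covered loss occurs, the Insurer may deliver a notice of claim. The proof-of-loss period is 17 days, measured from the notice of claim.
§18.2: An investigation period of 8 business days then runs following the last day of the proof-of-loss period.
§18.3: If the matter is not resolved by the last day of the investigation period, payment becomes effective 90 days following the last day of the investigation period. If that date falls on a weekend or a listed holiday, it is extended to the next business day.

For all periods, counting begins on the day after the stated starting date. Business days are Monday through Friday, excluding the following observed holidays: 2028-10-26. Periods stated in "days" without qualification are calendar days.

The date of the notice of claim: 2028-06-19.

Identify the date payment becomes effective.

2028-10-16

The last day of the proof-of-loss period: 17 calendar days after 2028-06-19 is 2028-07-06.
The last day of the investigation period: counting 8 business days from Thursday, 2028-07-06 (Jul 7, Jul 10, Jul 11, Jul 12, Jul 13, Jul 14, Jul 17, Jul 18, skipping weekends) reaches Tuesday, 2028-07-18.
The date payment becomes effective: 90 calendar days after 2028-07-18 is 2028-10-16. 2028-10-16 is a Monday and is not a listed holiday, so no roll-forward applies.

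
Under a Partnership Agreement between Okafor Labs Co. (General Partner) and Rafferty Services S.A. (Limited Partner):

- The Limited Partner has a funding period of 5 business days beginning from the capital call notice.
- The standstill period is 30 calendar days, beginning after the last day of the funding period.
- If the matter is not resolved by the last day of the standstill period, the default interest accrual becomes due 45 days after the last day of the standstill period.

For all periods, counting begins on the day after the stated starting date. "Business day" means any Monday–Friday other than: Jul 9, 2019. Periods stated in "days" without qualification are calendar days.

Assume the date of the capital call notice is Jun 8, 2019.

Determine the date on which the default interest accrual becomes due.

The last day of the funding period: counting 5 business days from Saturday, Jun 8, 2019 (Jun 10, Jun 11, Jun 12, Jun 13, Jun 14, skipping weekends) reaches Friday, Jun 14, 2019.
The last day of the standstill period: Jun 14, 2019 + 30 days = Jul 14, 2019.
The date on which the default interest accrual becomes due: Jul 14, 2019 + 45 days = Aug 28, 2019.

Aug 28, 2019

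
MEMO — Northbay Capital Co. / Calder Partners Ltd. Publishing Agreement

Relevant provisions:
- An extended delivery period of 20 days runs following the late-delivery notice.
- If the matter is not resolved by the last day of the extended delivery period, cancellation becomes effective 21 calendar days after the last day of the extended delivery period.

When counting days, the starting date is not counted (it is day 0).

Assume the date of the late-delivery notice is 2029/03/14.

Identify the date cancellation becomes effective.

The last day of the extended delivery period: 2029/03/14 + 20 days = 2029/04/03.
The date cancellation becomes effective: 2029/04/03 + 21 days = 2029/04/24.

2029/04/24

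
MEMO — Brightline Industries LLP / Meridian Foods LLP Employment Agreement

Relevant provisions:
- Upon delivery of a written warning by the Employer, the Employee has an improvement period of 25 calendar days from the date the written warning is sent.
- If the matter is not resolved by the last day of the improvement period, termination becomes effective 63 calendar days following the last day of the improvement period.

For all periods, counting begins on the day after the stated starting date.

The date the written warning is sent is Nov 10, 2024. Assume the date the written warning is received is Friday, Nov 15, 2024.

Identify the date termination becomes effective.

The last day of the improvement period: Nov 10, 2024 + 25 days = Dec 5, 2024.
Adding 63 calendar days to Dec 5, 2024 gives Feb 6, 2025, which is the date termination becomes effective.

Feb 6, 2025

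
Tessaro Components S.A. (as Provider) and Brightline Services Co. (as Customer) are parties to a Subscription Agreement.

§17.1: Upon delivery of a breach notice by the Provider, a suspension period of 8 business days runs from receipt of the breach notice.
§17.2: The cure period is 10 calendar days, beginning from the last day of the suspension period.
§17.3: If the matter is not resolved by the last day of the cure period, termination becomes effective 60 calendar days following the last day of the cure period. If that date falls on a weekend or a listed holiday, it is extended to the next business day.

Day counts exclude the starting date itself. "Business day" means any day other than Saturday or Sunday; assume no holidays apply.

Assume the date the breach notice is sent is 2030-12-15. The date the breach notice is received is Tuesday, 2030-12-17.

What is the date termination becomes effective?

The last day of the suspension period: counting 8 business days from Tuesday, 2030-12-17 (Dec 18, Dec 19, Dec 20, Dec 23, Dec 24, Dec 25, Dec 26, Dec 27, skipping weekends) reaches Friday, 2030-12-27.
The last day of the cure period: 10 calendar days after 2030-12-27 is 2031-01-06.
The date termination becomes effective: 60 calendar days after 2031-01-06 is 2031-03-07. 2031-03-07 is a Friday, so no roll-forward applies.

2031-03-07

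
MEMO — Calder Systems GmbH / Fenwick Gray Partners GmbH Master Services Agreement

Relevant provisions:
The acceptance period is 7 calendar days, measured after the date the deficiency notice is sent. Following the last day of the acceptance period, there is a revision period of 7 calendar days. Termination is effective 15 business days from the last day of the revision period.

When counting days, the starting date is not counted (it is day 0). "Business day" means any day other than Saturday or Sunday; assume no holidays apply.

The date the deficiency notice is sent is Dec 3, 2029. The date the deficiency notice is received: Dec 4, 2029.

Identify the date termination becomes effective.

Jan 7, 2030

The last day of the acceptance period: Dec 3, 2029 + 7 days = Dec 10, 2029.
The last day of the revision period: 7 calendar days after Dec 10, 2029 is Dec 17, 2029.
The date termination becomes effective: 15 business days after Monday, Dec 17, 2029, skipping weekends — Dec 18, Dec 19, Dec 20, Dec 21, …, Jan 3, Jan 4, Jan 7 — lands on Monday, Jan 7, 2030.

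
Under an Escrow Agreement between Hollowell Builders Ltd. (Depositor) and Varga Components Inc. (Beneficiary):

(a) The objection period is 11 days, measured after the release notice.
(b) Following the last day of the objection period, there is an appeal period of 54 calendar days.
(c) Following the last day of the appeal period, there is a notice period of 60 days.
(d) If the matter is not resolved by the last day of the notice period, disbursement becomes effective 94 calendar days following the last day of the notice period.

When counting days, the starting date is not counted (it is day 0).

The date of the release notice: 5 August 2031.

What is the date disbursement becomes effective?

Adding 11 calendar days to 5 August 2031 gives 16 August 2031, which is the last day of the objection period.
The last day of the appeal period: 16 August 2031 + 54 days = 9 October 2031.
The last day of the notice period: 9 October 2031 + 60 days = 8 December 2031.
The date disbursement becomes effective: 8 December 2031 + 94 days = 11 March 2032.

11 March 2032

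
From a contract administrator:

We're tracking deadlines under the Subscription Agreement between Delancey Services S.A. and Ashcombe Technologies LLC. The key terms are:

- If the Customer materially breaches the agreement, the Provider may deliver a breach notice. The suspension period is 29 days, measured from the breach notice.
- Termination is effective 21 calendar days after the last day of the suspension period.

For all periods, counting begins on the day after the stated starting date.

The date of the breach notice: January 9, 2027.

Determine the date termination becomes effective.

February 28, 2027

The last day of the suspension period: January 9, 2027 + 29 days = February 7, 2027.
The date termination becomes effective: February 7, 2027 + 21 days = February 28, 2027.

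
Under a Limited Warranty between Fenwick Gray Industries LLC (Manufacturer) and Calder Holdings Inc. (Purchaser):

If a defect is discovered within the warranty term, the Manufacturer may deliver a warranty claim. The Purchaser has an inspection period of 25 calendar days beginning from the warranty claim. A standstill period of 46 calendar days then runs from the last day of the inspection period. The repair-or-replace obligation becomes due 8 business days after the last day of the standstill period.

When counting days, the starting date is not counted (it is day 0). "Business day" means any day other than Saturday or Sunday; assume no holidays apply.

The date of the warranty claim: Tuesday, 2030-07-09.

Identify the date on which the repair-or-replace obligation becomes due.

The last day of the inspection period: 25 calendar days after 2030-07-09 is 2030-08-03.
The last day of the standstill period: 2030-08-03 + 46 days = 2030-09-18.
The date on which the repair-or-replace obligation becomes due: counting 8 business days from Wednesday, 2030-09-18 (Sep 19, Sep 20, Sep 23, Sep 24, Sep 25, Sep 26, Sep 27, Sep 30, skipping weekends) reaches Monday, 2030-09-30.

2030-09-30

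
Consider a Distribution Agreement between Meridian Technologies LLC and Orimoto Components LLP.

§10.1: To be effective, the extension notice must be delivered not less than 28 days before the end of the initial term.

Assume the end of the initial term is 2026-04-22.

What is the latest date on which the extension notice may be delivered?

Counting back 28 calendar days from 2026-04-22 gives 2026-03-25.

2026-03-25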